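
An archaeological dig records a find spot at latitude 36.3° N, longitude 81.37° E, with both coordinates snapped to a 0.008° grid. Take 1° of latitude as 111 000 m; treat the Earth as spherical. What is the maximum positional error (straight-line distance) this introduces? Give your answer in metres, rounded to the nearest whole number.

570 metres

With a 0.008° grid the true value lies within half a step, ±0.008°/2 = ±0.004°, of the stored one.
Latitude error → 0.004 × 111000 = 444 m along the meridian.
Longitude error → 0.004 × 111000 × cos 36.3° = 0.004 × 111000 × 0.8059 ≈ 357.832 m.
Worst case both components are at the extreme and orthogonal: √(444² + 357.832²) ≈ 570.245 m.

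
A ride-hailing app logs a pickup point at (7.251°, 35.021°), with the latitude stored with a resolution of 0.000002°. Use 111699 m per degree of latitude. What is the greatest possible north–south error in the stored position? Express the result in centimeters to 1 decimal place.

11.2 centimeters

With a 0.000002° grid the true value lies within half a step, ±0.000002°/2 = ±1e-06°, of the stored one.
North–south distance: 1e-06° × 111699 m/° = 0.111699 m.
That is 0.111699 m = 11.17 cm.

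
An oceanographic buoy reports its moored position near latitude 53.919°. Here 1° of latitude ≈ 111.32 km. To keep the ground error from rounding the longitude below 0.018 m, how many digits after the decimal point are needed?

7

At 53.919° one degree of longitude covers 111320 × cos 53.919° ≈ 111320 × 0.5889 ≈ 65559.5 m.
Rounding to N decimal places gives at most 0.5 × 10⁻ᴺ degrees of error, i.e. 0.5 × 10⁻ᴺ × 65559.5 m.
Setting 32779.8 × 10⁻ᴺ ≤ 0.018 gives 10ᴺ ≥ 1.821e+06, i.e. N ≥ 6.26.
N = 6 would give 0.0328 m (too coarse); N = 7 gives 0.00328 m ≤ 0.018 m.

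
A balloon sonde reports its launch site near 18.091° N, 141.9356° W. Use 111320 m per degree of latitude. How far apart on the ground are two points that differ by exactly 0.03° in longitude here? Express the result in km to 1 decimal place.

One degree of longitude here spans 111320 × cos 18.091° = 111320 × 0.9506 ≈ 105817 m; 0.03° of that is 3174.51 m.
That is 3174.51 m = 3.1745 km.

3.2 km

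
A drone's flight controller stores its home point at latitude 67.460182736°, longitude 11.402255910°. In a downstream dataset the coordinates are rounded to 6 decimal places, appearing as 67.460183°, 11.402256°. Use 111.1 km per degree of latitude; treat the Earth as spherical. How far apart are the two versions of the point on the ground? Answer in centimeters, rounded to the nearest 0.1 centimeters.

3.0 centimeters

Δlat = 67.460182736 − 67.460183 = -0.000000264°; Δlon = 11.402255910 − 11.402256 = -0.000000090°.
North–south shift: -0.000000264 × 111100 = -0.0293304 m.
E–W at 67.4602°: -0.000000090° × 111100 × cos 67.4602° = -0.000000090 × 111100 × 0.3833 ≈ -0.00383287 m.
Hypotenuse of the two orthogonal shifts: √(0.0293304² + 0.00383287²) = 0.0295798 m.
That is 0.0295798 m = 2.958 cm.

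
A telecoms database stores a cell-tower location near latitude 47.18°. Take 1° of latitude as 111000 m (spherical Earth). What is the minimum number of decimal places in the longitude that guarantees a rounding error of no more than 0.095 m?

6

At 47.18° one degree of longitude covers 111000 × cos 47.18° ≈ 111000 × 0.6797 ≈ 75446.4 m.
N decimal places → at most half a unit in the last place, 0.5 × 10⁻ᴺ° = 75446.4/2 × 10⁻ᴺ m.
Need 0.5 × 75446.4 × 10⁻ᴺ ≤ 0.095 → 10⁻ᴺ ≤ 2.518e-06, so N ≥ 5.60.
At 5 places the error can reach 0.377 m, but 6 places keeps it to 0.0377 m.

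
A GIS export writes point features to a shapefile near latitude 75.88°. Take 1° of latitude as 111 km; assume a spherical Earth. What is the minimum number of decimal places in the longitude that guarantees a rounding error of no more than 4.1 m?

4 decimal places

At 75.88° one degree of longitude covers 111000 × cos 75.88° ≈ 111000 × 0.2440 ≈ 27078.8 m.
Rounding to N decimal places gives at most 0.5 × 10⁻ᴺ degrees of error, i.e. 0.5 × 10⁻ᴺ × 27078.8 m.
Need 0.5 × 27078.8 × 10⁻ᴺ ≤ 4.1 → 10⁻ᴺ ≤ 3.028e-04, so N ≥ 3.52.
N = 3 would give 13.5 m (too coarse); N = 4 gives 1.35 m ≤ 4.1 m.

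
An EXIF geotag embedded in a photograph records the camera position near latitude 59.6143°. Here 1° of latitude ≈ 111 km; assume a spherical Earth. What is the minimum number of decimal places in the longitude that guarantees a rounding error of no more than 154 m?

3

At 59.6143° one degree of longitude covers 111000 × cos 59.6143° ≈ 111000 × 0.5058 ≈ 56145.9 m.
With N decimal places the half-ulp bound is 0.5·10⁻ᴺ°, or 0.5·10⁻ᴺ × 56145.9 m on the ground.
Setting 28072.9 × 10⁻ᴺ ≤ 154 gives 10ᴺ ≥ 182.3, i.e. N ≥ 2.26.
N = 2 would give 281 m (too coarse); N = 3 gives 28.1 m ≤ 154 m.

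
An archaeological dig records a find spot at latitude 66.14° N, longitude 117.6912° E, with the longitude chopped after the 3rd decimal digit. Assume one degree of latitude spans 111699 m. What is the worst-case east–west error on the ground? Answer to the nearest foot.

148 feet

Truncating at 3 decimal places can drop up to a full unit in the last place, so the longitude may be off by as much as 0.001°.
At latitude 66.14° a degree of longitude spans 111699 m × cos 66.14° = 111699 × 0.4045 ≈ 45182.6 m.
East–west error: 0.001° × 45182.6 m/° ≈ 45.1826 m.
In feet: 45.1826 m ÷ 0.3048 ≈ 148.24 ft.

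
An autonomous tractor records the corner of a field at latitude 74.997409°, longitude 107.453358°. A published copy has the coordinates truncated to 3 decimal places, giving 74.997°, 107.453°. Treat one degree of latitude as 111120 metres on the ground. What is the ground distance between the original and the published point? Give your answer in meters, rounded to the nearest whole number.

The latitude changed by +0.000409° and the longitude by +0.000358°.
N–S: 0.000409° × 111120 m/° = 45.4481 m.
East–west at this latitude: 0.000358° × 111120 × cos 74.997° ≈ 0.000358 × 28765.6 = 10.2981 m.
Hypotenuse of the two orthogonal shifts: √(45.4481² + 10.2981²) = 46.6002 m.

47 meters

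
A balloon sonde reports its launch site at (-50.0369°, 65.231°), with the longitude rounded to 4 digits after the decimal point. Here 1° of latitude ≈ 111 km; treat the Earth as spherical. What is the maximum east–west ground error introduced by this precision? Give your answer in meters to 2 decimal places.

Rounding to 4 decimal places leaves the longitude within ±5e-05° of the true value.
Parallels shrink by cos φ, so at 50.0369° a degree of longitude is 111000 × 0.6423 ≈ 71294.6 m.
So at most 5e-05° × 71294.6 ≈ 3.56473 m east–west.

3.56 meters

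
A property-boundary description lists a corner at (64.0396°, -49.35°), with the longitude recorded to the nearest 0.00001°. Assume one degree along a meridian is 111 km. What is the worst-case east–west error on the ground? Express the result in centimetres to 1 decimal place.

Rounding to 5 decimal places leaves the longitude within ±5e-06° of the true value.
One degree of longitude at 64.0396° is 111000 × cos 64.0396° ≈ 111000 × 0.4377 = 48590.2 m.
Maximum E–W displacement: 5e-06 × 48590.2 = 0.242951 m.
That is 0.242951 m = 24.295 cm.

24.3 centimetres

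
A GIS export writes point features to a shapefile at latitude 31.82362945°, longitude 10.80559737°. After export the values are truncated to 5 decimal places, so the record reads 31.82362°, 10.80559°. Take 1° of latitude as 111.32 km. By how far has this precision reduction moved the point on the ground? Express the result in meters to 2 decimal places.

The latitude changed by +0.00000945° and the longitude by +0.00000737°.
N–S: 0.00000945° × 111320 m/° = 1.05197 m.
E–W at 31.8236°: 0.00000737° × 111320 × cos 31.8236° = 0.00000737 × 111320 × 0.8497 ≈ 0.697098 m.
Distance: √(1.05197² + 0.697098²) ≈ 1.26198 m.

1.26 meters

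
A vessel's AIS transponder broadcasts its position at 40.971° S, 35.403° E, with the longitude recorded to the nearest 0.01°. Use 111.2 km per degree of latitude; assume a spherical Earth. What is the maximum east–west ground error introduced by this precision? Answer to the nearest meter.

420 meters

Rounding to 2 decimal places leaves the longitude within ±0.005° of the true value.
One degree of longitude at 40.971° is 111200 × cos 40.971° ≈ 111200 × 0.7550 = 83960.6 m.
Maximum E–W displacement: 0.005 × 83960.6 = 419.803 m.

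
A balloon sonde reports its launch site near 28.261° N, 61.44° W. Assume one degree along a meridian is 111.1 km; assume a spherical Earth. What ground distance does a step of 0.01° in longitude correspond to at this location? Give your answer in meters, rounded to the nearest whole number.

979 meters

0.01° of longitude at 28.261° is 0.01 × 111100 × cos 28.261° ≈ 0.01 × 97856.9 = 978.569 m.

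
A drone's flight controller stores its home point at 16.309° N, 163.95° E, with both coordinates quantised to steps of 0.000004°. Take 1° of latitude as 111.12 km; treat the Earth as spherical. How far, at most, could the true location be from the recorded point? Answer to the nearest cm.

With a 0.000004° grid the true value lies within half a step, ±0.000004°/2 = ±2e-06°, of the stored one.
N–S: 2e-06° × 111120 m/° = 0.22224 m.
E–W at 16.309°: 2e-06° × 111120 × cos 16.309° = 2e-06 × 111120 × 0.9598 ≈ 0.213297 m.
Combining orthogonally: (0.22224² + 0.213297²)^½ ≈ 0.308036 m.
That is 0.308036 m = 30.804 cm.

31 cm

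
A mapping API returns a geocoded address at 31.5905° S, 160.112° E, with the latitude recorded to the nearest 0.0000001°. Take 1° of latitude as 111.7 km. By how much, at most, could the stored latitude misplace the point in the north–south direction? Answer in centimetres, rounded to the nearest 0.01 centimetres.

0.56 centimetres

Rounding to 7 decimal places leaves the latitude within ±5e-08° of the true value.
North–south distance: 5e-08° × 111700 m/° = 0.005585 m.
That is 0.005585 m = 0.5585 cm.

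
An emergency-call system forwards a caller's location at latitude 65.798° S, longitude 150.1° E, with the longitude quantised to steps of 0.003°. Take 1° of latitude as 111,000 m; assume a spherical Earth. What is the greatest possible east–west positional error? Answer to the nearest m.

With a 0.003° grid the true value lies within half a step, ±0.003°/2 = ±0.0015°, of the stored one.
At latitude 65.798° a degree of longitude spans 111000 m × cos 65.798° = 111000 × 0.4100 ≈ 45505 m.
Maximum E–W displacement: 0.0015 × 45505 = 68.2575 m.

68 m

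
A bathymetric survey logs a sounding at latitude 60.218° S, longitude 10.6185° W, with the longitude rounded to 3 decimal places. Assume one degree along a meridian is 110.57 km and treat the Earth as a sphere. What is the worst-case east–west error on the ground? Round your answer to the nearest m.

Rounding to 3 decimal places leaves the longitude within ±0.0005° of the true value.
One degree of longitude at 60.218° is 110570 × cos 60.218° ≈ 110570 × 0.4967 = 54920.3 m.
East–west error: 0.0005° × 54920.3 m/° ≈ 27.4601 m.

27 m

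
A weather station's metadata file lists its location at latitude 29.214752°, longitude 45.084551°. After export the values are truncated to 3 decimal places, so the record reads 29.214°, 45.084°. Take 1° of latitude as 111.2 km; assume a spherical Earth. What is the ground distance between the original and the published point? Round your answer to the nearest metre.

99 metres

Δlat = 29.214752 − 29.214 = +0.000752°; Δlon = 45.084551 − 45.084 = +0.000551°.
N–S: 0.000752° × 111200 m/° = 83.6224 m.
E–W at 29.214°: 0.000551° × 111200 × cos 29.214° = 0.000551 × 111200 × 0.8728 ≈ 53.4777 m.
Combined displacement = (83.6224² + 53.4777²)^½ ≈ 99.2601 m.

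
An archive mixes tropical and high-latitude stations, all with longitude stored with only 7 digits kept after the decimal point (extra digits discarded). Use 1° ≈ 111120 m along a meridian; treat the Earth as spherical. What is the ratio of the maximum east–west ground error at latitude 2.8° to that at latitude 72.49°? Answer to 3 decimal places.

Truncating at 7 decimal places can drop up to a full unit in the last place, so the longitude may be off by as much as 1e-07°.
Error at 2.8° = 1e-07° × 111120 × cos 2.8° ≈ 0.011112 × 0.9988 = 0.011099 m.
At 72.49°: 1e-07° × 111120 × cos 72.49° = 1e-07 × 111120 × 0.3009 ≈ 0.0033433 m.
The ratio reduces to cos 2.8° / cos 72.49° = 0.9988/0.3009 ≈ 3.3197.

3.320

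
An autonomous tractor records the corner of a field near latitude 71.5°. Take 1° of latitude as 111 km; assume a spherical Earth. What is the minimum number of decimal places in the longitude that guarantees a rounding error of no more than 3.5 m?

4

At 71.5° one degree of longitude covers 111000 × cos 71.5° ≈ 111000 × 0.3173 ≈ 35220.8 m.
Rounding to N decimal places gives at most 0.5 × 10⁻ᴺ degrees of error, i.e. 0.5 × 10⁻ᴺ × 35220.8 m.
Setting 17610.4 × 10⁻ᴺ ≤ 3.5 gives 10ᴺ ≥ 5032, i.e. N ≥ 3.70.
At 3 places the error can reach 17.6 m, but 4 places keeps it to 1.76 m.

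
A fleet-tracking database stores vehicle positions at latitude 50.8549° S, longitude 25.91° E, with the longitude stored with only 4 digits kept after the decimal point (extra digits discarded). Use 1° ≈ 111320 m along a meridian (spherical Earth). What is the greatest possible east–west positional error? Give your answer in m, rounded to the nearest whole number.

7 m

Truncating at 4 decimal places can drop up to a full unit in the last place, so the longitude may be off by as much as 0.0001°.
Parallels shrink by cos φ, so at 50.8549° a degree of longitude is 111320 × 0.6313 ≈ 70274.8 m.
Maximum E–W displacement: 0.0001 × 70274.8 = 7.02748 m.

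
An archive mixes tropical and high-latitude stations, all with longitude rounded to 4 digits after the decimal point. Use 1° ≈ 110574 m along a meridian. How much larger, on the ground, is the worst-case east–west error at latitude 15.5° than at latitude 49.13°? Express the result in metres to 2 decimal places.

1.71 metres

Rounding to 4 decimal places leaves the longitude within ±5e-05° of the true value.
Error at 15.5° = 5e-05° × 110574 × cos 15.5° ≈ 5.5287 × 0.9636 = 5.3276 m.
At 49.13°: 5e-05° × 110574 × cos 49.13° = 5e-05 × 110574 × 0.6543 ≈ 3.6177 m.
So the lower-latitude error exceeds the higher by 5.3276 − 3.6177 = 1.7099 m.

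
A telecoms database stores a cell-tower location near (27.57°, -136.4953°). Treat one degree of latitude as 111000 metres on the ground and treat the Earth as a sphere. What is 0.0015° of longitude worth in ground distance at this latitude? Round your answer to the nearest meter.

0.0015° of longitude at 27.57° is 0.0015 × 111000 × cos 27.57° ≈ 0.0015 × 98395.5 = 147.593 m.

148 meters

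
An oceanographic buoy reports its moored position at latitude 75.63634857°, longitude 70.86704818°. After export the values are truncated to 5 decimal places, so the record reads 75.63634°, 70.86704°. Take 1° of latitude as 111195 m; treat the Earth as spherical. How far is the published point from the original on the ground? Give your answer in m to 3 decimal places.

0.979 m

The latitude changed by +0.00000857° and the longitude by +0.00000818°.
N–S: 0.00000857° × 111195 m/° = 0.952941 m.
E–W at 75.6363°: 0.00000818° × 111195 × cos 75.6363° = 0.00000818 × 111195 × 0.2481 ≈ 0.225643 m.
Distance: √(0.952941² + 0.225643²) ≈ 0.979291 m.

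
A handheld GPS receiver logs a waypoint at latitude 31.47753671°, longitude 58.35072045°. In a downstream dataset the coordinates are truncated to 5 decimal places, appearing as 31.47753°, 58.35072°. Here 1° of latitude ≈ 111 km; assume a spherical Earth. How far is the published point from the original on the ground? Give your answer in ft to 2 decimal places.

Δlat = 31.47753671 − 31.47753 = +0.00000671°; Δlon = 58.35072045 − 58.35072 = +0.00000045°.
N–S: 0.00000671° × 111000 m/° = 0.74481 m.
East–west at this latitude: 0.00000045° × 111000 × cos 31.4775° ≈ 0.00000045 × 94665.8 = 0.0425996 m.
Hypotenuse of the two orthogonal shifts: √(0.74481² + 0.0425996²) = 0.746027 m.
In feet: 0.746027 m ÷ 0.3048 ≈ 2.4476 ft.

2.45 ft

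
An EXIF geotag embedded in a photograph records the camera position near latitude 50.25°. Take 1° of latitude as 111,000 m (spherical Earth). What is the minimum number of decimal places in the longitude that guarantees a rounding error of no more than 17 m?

At 50.25° one degree of longitude covers 111000 × cos 50.25° ≈ 111000 × 0.6394 ≈ 70977.7 m.
Rounding to N decimal places gives at most 0.5 × 10⁻ᴺ degrees of error, i.e. 0.5 × 10⁻ᴺ × 70977.7 m.
Need 0.5 × 70977.7 × 10⁻ᴺ ≤ 17 → 10⁻ᴺ ≤ 4.790e-04, so N ≥ 3.32.
At 3 places the error can reach 35.5 m, but 4 places keeps it to 3.55 m.

4 decimal places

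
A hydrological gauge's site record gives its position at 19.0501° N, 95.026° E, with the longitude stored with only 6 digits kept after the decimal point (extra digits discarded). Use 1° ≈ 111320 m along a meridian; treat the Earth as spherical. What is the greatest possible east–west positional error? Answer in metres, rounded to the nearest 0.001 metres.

0.105 metres

Truncating at 6 decimal places can drop up to a full unit in the last place, so the longitude may be off by as much as 1e-06°.
Parallels shrink by cos φ, so at 19.0501° a degree of longitude is 111320 × 0.9452 ≈ 105223 m.
East–west error: 1e-06° × 105223 m/° ≈ 0.105223 m.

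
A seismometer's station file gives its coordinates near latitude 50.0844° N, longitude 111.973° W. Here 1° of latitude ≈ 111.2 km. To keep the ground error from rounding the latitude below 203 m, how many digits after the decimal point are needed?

3

One degree of latitude covers 111200 m.
Rounding to N decimal places gives at most 0.5 × 10⁻ᴺ degrees of error, i.e. 0.5 × 10⁻ᴺ × 111200 m.
Setting 55600 × 10⁻ᴺ ≤ 203 gives 10ᴺ ≥ 273.9, i.e. N ≥ 2.44.
N = 2 would give 556 m (too coarse); N = 3 gives 55.6 m ≤ 203 m.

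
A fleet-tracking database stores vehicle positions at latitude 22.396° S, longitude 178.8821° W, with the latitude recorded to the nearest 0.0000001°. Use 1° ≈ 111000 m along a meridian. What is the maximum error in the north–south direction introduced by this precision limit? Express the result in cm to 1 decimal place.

Rounding to 7 decimal places leaves the latitude within ±5e-08° of the true value.
So the N–S error is at most 5e-08 × 111000 = 0.00555 m.
That is 0.00555 m = 0.555 cm.

0.6 cm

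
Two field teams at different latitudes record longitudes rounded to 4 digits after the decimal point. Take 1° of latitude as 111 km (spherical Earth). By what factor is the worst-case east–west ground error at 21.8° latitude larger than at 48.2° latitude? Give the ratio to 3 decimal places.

Rounding to 4 decimal places leaves the longitude within ±5e-05° of the true value.
At 21.8°: 5e-05° × 111000 × cos 21.8° = 5e-05 × 111000 × 0.9285 ≈ 5.1531 m.
Error at 48.2° = 5e-05° × 111000 × cos 48.2° ≈ 5.55 × 0.6665 = 3.6993 m.
Ratio: 5.1531 / 3.6993 = cos 21.8° / cos 48.2° ≈ 1.3930.

1.393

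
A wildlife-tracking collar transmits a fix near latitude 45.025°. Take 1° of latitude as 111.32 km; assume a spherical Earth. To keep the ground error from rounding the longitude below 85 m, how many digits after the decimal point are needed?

3 decimal places

At 45.025° one degree of longitude covers 111320 × cos 45.025° ≈ 111320 × 0.7068 ≈ 78680.8 m.
With N decimal places the half-ulp bound is 0.5·10⁻ᴺ°, or 0.5·10⁻ᴺ × 78680.8 m on the ground.
Need 0.5 × 78680.8 × 10⁻ᴺ ≤ 85 → 10⁻ᴺ ≤ 2.161e-03, so N ≥ 2.67.
So 3 decimal places suffice (39.3 m); 2 would allow up to 393 m.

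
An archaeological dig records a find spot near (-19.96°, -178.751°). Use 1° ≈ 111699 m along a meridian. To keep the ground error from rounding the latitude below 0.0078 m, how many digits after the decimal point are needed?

One degree of latitude covers 111699 m.
Rounding to N decimal places gives at most 0.5 × 10⁻ᴺ degrees of error, i.e. 0.5 × 10⁻ᴺ × 111699 m.
Setting 55849.5 × 10⁻ᴺ ≤ 0.0078 gives 10ᴺ ≥ 7.16e+06, i.e. N ≥ 6.85.
N = 6 would give 0.0558 m (too coarse); N = 7 gives 0.00558 m ≤ 0.0078 m.

7 decimal places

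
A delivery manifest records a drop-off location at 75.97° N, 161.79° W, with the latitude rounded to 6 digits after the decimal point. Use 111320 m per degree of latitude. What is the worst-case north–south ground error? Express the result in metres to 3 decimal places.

Rounding to 6 decimal places leaves the latitude within ±5e-07° of the true value.
Along the meridian that is 5e-07° × 111320 m/° = 0.05566 m.

0.056 metres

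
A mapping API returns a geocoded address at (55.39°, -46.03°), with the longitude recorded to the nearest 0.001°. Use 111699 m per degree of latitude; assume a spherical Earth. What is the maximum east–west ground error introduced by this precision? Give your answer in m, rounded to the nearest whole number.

32 m

Rounding to 3 decimal places leaves the longitude within ±0.0005° of the true value.
Parallels shrink by cos φ, so at 55.39° a degree of longitude is 111699 × 0.5680 ≈ 63443.6 m.
So at most 0.0005° × 63443.6 ≈ 31.7218 m east–west.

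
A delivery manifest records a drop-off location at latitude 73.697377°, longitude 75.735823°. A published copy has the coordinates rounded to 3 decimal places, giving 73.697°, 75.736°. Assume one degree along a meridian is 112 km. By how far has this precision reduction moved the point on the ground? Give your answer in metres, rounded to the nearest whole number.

The latitude changed by +0.000377° and the longitude by -0.000177°.
North–south shift: 0.000377 × 112000 = 42.224 m.
East–west at this latitude: -0.000177° × 112000 × cos 73.697° ≈ -0.000177 × 31440.3 = -5.56493 m.
Combined displacement = (42.224² + 5.56493²)^½ ≈ 42.5891 m.

43 metres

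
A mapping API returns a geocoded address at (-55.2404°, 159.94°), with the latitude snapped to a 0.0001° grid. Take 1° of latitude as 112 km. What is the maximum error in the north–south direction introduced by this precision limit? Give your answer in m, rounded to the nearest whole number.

6 m

With a 0.0001° grid the true value lies within half a step, ±0.0001°/2 = ±5e-05°, of the stored one.
North–south distance: 5e-05° × 112000 m/° = 5.6 m.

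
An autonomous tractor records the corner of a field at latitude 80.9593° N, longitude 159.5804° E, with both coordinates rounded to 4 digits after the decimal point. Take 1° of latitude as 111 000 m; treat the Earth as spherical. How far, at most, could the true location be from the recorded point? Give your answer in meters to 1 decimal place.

Rounding to 4 decimal places leaves each coordinate within ±5e-05° of the true value.
N–S: 5e-05° × 111000 m/° = 5.55 m.
East–west component at 80.9593°: 5e-05° × 111000 × cos 80.9593° ≈ 5e-05 × 17442.1 ≈ 0.872105 m.
Worst case both components are at the extreme and orthogonal: √(5.55² + 0.872105²) ≈ 5.6181 m.

5.6 meters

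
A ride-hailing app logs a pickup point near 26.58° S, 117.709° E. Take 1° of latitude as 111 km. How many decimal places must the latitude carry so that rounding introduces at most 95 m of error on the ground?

3 decimal places

One degree of latitude covers 111000 m.
N decimal places → at most half a unit in the last place, 0.5 × 10⁻ᴺ° = 111000/2 × 10⁻ᴺ m.
Setting 55500 × 10⁻ᴺ ≤ 95 gives 10ᴺ ≥ 584.2, i.e. N ≥ 2.77.
At 2 places the error can reach 555 m, but 3 places keeps it to 55.5 m.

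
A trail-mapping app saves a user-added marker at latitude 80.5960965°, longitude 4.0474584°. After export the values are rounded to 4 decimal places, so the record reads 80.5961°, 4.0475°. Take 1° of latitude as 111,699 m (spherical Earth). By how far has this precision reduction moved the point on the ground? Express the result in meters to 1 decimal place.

0.9 meters

The latitude changed by -0.0000035° and the longitude by -0.0000416°.
North–south shift: -0.0000035 × 111699 = -0.390947 m.
East–west at this latitude: -0.0000416° × 111699 × cos 80.5961° ≈ -0.0000416 × 18250.8 = -0.759235 m.
Combined displacement = (0.390947² + 0.759235²)^½ ≈ 0.853977 m.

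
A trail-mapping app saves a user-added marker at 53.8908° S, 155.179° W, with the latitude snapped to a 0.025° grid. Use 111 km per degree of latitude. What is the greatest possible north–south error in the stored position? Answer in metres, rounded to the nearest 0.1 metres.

1387.5 metres

With a 0.025° grid the true value lies within half a step, ±0.025°/2 = ±0.0125°, of the stored one.
Along the meridian that is 0.0125° × 111000 m/° = 1387.5 m.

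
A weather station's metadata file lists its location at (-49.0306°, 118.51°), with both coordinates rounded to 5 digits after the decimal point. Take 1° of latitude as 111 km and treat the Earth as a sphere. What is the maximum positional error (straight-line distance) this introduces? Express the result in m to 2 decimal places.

Rounding to 5 decimal places leaves each coordinate within ±5e-06° of the true value.
North–south component: 5e-06° × 111000 = 0.555 m.
Longitude error → 5e-06 × 111000 × cos 49.0306° = 5e-06 × 111000 × 0.6557 ≈ 0.363889 m.
The two errors are perpendicular, so the maximum displacement is √(0.555² + 0.363889²) ≈ 0.663657 m.

0.66 m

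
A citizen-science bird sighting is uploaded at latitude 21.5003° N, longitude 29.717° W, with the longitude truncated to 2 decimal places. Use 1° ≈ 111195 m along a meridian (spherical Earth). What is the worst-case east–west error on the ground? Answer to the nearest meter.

1035 meters

Truncating at 2 decimal places can drop up to a full unit in the last place, so the longitude may be off by as much as 0.01°.
At latitude 21.5003° a degree of longitude spans 111195 m × cos 21.5003° = 111195 × 0.9304 ≈ 103458 m.
So at most 0.01° × 103458 ≈ 1034.58 m east–west.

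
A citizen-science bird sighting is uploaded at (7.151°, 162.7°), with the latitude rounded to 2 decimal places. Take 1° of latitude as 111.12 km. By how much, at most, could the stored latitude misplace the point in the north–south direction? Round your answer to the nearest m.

556 m

Rounding to 2 decimal places leaves the latitude within ±0.005° of the true value.
North–south distance: 0.005° × 111120 m/° = 555.6 m.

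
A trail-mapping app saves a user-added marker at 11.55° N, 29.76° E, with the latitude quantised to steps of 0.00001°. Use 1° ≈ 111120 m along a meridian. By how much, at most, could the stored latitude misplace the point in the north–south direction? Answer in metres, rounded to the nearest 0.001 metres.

0.556 metres

With a 0.00001° grid the true value lies within half a step, ±0.00001°/2 = ±5e-06°, of the stored one.
So the N–S error is at most 5e-06 × 111120 = 0.5556 m.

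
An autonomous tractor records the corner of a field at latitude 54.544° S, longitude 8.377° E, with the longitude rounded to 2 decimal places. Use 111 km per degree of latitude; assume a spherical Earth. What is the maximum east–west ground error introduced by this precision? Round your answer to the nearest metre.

322 metres

Rounding to 2 decimal places leaves the longitude within ±0.005° of the true value.
At latitude 54.544° a degree of longitude spans 111000 m × cos 54.544° = 111000 × 0.5801 ≈ 64388.6 m.
Maximum E–W displacement: 0.005 × 64388.6 = 321.943 m.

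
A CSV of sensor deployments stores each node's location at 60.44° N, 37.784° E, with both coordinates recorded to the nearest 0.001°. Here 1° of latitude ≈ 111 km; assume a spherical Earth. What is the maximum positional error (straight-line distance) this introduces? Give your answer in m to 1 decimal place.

Rounding to 3 decimal places leaves each coordinate within ±0.0005° of the true value.
Latitude error → 0.0005 × 111000 = 55.5 m along the meridian.
Longitude error → 0.0005 × 111000 × cos 60.44° = 0.0005 × 111000 × 0.4933 ≈ 27.3801 m.
Worst case both components are at the extreme and orthogonal: √(55.5² + 27.3801²) ≈ 61.8863 m.

61.9 m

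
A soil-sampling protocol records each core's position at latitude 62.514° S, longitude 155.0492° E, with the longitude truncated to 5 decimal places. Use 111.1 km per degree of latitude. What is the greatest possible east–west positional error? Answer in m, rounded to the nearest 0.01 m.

Truncating at 5 decimal places can drop up to a full unit in the last place, so the longitude may be off by as much as 1e-05°.
At latitude 62.514° a degree of longitude spans 111100 m × cos 62.514° = 111100 × 0.4615 ≈ 51276.2 m.
Maximum E–W displacement: 1e-05 × 51276.2 = 0.512762 m.

0.51 m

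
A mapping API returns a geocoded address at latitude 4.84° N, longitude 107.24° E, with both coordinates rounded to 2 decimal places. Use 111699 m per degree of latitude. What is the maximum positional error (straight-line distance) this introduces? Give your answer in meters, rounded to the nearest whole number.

788 meters

Rounding to 2 decimal places leaves each coordinate within ±0.005° of the true value.
Latitude error → 0.005 × 111699 = 558.495 m along the meridian.
Longitude error → 0.005 × 111699 × cos 4.84° = 0.005 × 111699 × 0.9964 ≈ 556.504 m.
The two errors are perpendicular, so the maximum displacement is √(558.495² + 556.504²) ≈ 788.424 m.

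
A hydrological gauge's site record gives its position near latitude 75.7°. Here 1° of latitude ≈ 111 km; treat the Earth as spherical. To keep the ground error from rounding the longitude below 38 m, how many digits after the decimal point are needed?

3 decimal places

At 75.7° one degree of longitude covers 111000 × cos 75.7° ≈ 111000 × 0.2470 ≈ 27416.9 m.
Rounding to N decimal places gives at most 0.5 × 10⁻ᴺ degrees of error, i.e. 0.5 × 10⁻ᴺ × 27416.9 m.
Need 0.5 × 27416.9 × 10⁻ᴺ ≤ 38 → 10⁻ᴺ ≤ 2.772e-03, so N ≥ 2.56.
At 2 places the error can reach 137 m, but 3 places keeps it to 13.7 m.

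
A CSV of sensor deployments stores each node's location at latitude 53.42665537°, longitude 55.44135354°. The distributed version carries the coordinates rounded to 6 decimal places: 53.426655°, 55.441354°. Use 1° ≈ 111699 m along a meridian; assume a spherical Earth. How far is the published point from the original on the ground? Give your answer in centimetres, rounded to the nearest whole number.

5 centimetres

The latitude changed by +0.00000037° and the longitude by -0.00000046°.
North–south shift: 0.00000037 × 111699 = 0.0413286 m.
East–west at this latitude: -0.00000046° × 111699 × cos 53.4267° ≈ -0.00000046 × 66556 = -0.0306158 m.
Hypotenuse of the two orthogonal shifts: √(0.0413286² + 0.0306158²) = 0.0514333 m.
That is 0.0514333 m = 5.1433 cm.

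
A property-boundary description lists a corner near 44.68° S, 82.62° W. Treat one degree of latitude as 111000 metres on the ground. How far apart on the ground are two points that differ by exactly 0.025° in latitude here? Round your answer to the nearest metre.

2775 metres

0.025° × 111000 m/° = 2775 m.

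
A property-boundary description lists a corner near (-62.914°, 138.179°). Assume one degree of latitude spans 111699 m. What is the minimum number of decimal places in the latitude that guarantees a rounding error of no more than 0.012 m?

7 decimal places

One degree of latitude covers 111699 m.
N decimal places → at most half a unit in the last place, 0.5 × 10⁻ᴺ° = 111699/2 × 10⁻ᴺ m.
Need 0.5 × 111699 × 10⁻ᴺ ≤ 0.012 → 10⁻ᴺ ≤ 2.149e-07, so N ≥ 6.67.
So 7 decimal places suffice (0.00558 m); 6 would allow up to 0.0558 m.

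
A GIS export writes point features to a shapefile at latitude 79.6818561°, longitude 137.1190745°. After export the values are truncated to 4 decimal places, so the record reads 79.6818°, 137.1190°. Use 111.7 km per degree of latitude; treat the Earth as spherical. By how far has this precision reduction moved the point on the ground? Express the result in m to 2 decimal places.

Δlat = 79.6818561 − 79.6818 = +0.0000561°; Δlon = 137.1190745 − 137.1190 = +0.0000745°.
North–south shift: 0.0000561 × 111700 = 6.26637 m.
East–west at this latitude: 0.0000745° × 111700 × cos 79.6818° ≈ 0.0000745 × 20007.1 = 1.49053 m.
Hypotenuse of the two orthogonal shifts: √(6.26637² + 1.49053²) = 6.4412 m.

6.44 m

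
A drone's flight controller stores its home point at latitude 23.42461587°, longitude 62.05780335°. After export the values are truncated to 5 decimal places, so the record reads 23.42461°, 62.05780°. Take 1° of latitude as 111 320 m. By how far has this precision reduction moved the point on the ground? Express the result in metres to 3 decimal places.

0.738 metres

Δlat = 23.42461587 − 23.42461 = +0.00000587°; Δlon = 62.05780335 − 62.05780 = +0.00000335°.
N–S: 0.00000587° × 111320 m/° = 0.653448 m.
E–W at 23.4246°: 0.00000335° × 111320 × cos 23.4246° = 0.00000335 × 111320 × 0.9176 ≈ 0.342187 m.
Distance: √(0.653448² + 0.342187²) ≈ 0.737622 m.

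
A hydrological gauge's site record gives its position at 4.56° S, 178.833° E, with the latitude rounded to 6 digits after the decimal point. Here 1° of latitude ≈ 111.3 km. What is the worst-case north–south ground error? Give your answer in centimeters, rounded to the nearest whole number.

Rounding to 6 decimal places leaves the latitude within ±5e-07° of the true value.
So the N–S error is at most 5e-07 × 111300 = 0.05565 m.
That is 0.05565 m = 5.565 cm.

6 centimeters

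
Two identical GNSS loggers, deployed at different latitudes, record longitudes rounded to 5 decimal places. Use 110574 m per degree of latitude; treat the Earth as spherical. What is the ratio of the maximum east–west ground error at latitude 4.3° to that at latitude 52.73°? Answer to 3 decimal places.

Rounding to 5 decimal places leaves the longitude within ±5e-06° of the true value.
At 4.3°: 5e-06° × 110574 × cos 4.3° = 5e-06 × 110574 × 0.9972 ≈ 0.55131 m.
Error at 52.73° = 5e-06° × 110574 × cos 52.73° ≈ 0.55287 × 0.6056 = 0.3348 m.
The ratio reduces to cos 4.3° / cos 52.73° = 0.9972/0.6056 ≈ 1.6467.

1.647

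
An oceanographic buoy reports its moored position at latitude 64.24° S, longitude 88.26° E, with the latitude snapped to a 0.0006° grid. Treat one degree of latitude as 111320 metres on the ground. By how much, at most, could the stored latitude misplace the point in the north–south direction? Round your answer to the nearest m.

33 m

With a 0.0006° grid the true value lies within half a step, ±0.0006°/2 = ±0.0003°, of the stored one.
So the N–S error is at most 0.0003 × 111320 = 33.396 m.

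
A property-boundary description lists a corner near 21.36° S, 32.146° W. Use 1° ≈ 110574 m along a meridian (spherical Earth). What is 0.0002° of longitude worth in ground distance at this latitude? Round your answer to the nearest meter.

0.0002° of longitude at 21.36° is 0.0002 × 110574 × cos 21.36° ≈ 0.0002 × 102979 = 20.5957 m.

21 meters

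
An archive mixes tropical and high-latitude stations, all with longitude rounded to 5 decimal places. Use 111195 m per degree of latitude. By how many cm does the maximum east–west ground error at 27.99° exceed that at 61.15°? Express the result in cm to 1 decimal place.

22.3 cm

Rounding to 5 decimal places leaves the longitude within ±5e-06° of the true value.
Error at 27.99° = 5e-06° × 111195 × cos 27.99° ≈ 0.55597 × 0.8830 = 0.49094 m.
Error at 61.15° = 5e-06° × 111195 × cos 61.15° ≈ 0.55597 × 0.4825 = 0.26827 m.
Difference: 0.49094 − 0.26827 = 0.22267 m.
That is 0.222674 m = 22.267 cm.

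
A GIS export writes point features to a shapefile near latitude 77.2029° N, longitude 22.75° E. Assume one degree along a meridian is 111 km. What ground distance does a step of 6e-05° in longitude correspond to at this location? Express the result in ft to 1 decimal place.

6e-05° of longitude at 77.2029° is 6e-05 × 111000 × cos 77.2029° ≈ 6e-05 × 24586.4 = 1.47518 m.
In feet: 1.47518 m ÷ 0.3048 ≈ 4.8398 ft.

4.8 ft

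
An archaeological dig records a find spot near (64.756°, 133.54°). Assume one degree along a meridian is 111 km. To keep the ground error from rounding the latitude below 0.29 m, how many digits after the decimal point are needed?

One degree of latitude covers 111000 m.
With N decimal places the half-ulp bound is 0.5·10⁻ᴺ°, or 0.5·10⁻ᴺ × 111000 m on the ground.
Setting 55500 × 10⁻ᴺ ≤ 0.29 gives 10ᴺ ≥ 1.914e+05, i.e. N ≥ 5.28.
At 5 places the error can reach 0.555 m, but 6 places keeps it to 0.0555 m.

6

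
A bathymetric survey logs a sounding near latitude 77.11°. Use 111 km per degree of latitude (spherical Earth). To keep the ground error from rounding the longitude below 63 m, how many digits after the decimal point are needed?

3

At 77.11° one degree of longitude covers 111000 × cos 77.11° ≈ 111000 × 0.2231 ≈ 24761.9 m.
Rounding to N decimal places gives at most 0.5 × 10⁻ᴺ degrees of error, i.e. 0.5 × 10⁻ᴺ × 24761.9 m.
Setting 12380.9 × 10⁻ᴺ ≤ 63 gives 10ᴺ ≥ 196.5, i.e. N ≥ 2.29.
N = 2 would give 124 m (too coarse); N = 3 gives 12.4 m ≤ 63 m.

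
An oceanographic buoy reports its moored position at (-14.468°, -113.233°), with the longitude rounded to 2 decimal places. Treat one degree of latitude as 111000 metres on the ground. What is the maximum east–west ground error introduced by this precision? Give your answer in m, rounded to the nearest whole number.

537 m

Rounding to 2 decimal places leaves the longitude within ±0.005° of the true value.
One degree of longitude at 14.468° is 111000 × cos 14.468° ≈ 111000 × 0.9683 = 107480 m.
So at most 0.005° × 107480 ≈ 537.399 m east–west.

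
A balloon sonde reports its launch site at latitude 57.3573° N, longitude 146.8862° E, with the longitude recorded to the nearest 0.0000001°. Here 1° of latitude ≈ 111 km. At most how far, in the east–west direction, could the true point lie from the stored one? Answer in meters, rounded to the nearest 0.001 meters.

Rounding to 7 decimal places leaves the longitude within ±5e-08° of the true value.
Parallels shrink by cos φ, so at 57.3573° a degree of longitude is 111000 × 0.5394 ≈ 59873.2 m.
East–west error: 5e-08° × 59873.2 m/° ≈ 0.00299366 m.

0.003 meters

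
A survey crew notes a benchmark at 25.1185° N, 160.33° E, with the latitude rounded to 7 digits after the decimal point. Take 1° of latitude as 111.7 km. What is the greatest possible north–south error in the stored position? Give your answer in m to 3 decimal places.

0.006 m

Rounding to 7 decimal places leaves the latitude within ±5e-08° of the true value.
So the N–S error is at most 5e-08 × 111700 = 0.005585 m.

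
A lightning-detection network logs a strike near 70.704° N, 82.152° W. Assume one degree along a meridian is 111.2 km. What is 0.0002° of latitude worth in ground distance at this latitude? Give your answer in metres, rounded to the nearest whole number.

Along a meridian 0.0002° is 0.0002 × 111200 = 22.24 m.

22 metres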